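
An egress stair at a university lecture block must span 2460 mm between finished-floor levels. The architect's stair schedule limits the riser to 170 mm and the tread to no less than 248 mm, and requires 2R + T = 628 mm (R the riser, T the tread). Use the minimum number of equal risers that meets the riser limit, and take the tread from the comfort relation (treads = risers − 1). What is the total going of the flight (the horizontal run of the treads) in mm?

2460 / 170 = 14.47, so 15 risers are needed.
Riser R = 2460 / 15 = 164 mm, within the 170 mm limit.
From 2R + T = 628: T = 628 − 328 = 300 mm.
15 risers give 14 treads; going = 14 × 300 = 4200 mm.

4200 mm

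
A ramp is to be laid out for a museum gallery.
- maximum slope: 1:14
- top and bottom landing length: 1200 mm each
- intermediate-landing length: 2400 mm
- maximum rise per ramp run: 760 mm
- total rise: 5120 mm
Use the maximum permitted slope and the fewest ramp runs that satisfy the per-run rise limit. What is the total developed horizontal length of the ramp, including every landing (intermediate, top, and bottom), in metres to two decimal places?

88.48 m

⌈5120/760⌉ = 7 ramp runs. That means 6 intermediate landings.
Horizontal run for 5120 mm of rise at 1:14 is 5120 × 14 = 71680 mm.
Intermediate landings: 6 × 2400 = 14400 mm.
Top and bottom landings: 2 × 1200 = 2400 mm.
Total = 71680 + 14400 + 2400 = 88480 mm.
= 88.48 m.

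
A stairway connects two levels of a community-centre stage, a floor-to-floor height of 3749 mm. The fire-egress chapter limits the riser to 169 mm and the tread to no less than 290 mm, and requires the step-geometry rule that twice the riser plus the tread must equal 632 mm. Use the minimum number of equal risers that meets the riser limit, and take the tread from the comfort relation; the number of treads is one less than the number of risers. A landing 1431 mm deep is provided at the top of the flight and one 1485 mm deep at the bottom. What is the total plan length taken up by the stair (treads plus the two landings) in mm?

⌈3749/169⌉ = 23 risers.
Each riser is 3749/23 = 163 mm (≤ 169 mm).
T = 632 − 2·163 = 306 mm, which satisfies the 290 mm minimum.
23 risers give 22 treads; going = 22 × 306 = 6732 mm.
Enclosure = 6732 + 1431 + 1485 = 9648 mm.

9648 mm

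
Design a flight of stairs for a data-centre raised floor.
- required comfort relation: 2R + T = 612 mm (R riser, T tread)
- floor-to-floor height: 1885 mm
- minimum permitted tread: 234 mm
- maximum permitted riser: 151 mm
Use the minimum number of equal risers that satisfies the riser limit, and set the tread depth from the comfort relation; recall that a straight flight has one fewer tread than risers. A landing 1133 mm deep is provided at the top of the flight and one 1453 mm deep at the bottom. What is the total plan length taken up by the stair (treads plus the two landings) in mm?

At most 151 each: 1885/151 = 12.48, giving 13 risers.
Riser R = 1885 / 13 = 145 mm, within the 151 mm limit.
From 2R + T = 612: T = 612 − 290 = 322 mm.
13 risers give 12 treads; going = 12 × 322 = 3864 mm.
Add landings: 3864 + 1133 + 1453 = 6450 mm.

6450 mm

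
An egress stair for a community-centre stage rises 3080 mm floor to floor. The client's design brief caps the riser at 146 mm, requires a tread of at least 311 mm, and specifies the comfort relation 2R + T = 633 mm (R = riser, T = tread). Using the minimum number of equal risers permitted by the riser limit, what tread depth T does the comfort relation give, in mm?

3080 / 146 = 21.10, so 22 risers are needed.
R = 3080 ÷ 22 = 140 mm.
From 2R + T = 633: T = 633 − 280 = 353 mm.

353 mm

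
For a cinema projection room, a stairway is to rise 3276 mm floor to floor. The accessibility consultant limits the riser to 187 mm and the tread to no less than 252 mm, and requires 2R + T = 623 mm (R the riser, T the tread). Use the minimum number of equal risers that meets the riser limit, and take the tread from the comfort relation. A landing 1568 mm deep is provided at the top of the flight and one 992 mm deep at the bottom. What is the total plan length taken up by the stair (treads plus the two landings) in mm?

6963 mm

3276 / 187 = 17.52, so 18 risers are needed.
Each riser is 3276/18 = 182 mm (≤ 187 mm).
T = 623 − 2·182 = 259 mm, which satisfies the 252 mm minimum.
Going = (18 − 1) × 259 = 4403 mm.
Enclosure = 4403 + 1568 + 992 = 6963 mm.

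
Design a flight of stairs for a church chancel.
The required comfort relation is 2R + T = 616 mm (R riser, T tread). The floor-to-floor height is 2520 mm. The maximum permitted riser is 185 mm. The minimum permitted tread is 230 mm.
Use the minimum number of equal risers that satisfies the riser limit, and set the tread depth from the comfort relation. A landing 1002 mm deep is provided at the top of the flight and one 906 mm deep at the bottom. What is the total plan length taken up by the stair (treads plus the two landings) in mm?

5236 mm

At most 185 each: 2520/185 = 13.62, giving 14 risers.
Riser R = 2520 / 14 = 180 mm, within the 185 mm limit.
Tread T = 616 − 2 × 180 = 256 mm (≥ 230 mm).
Treads = 14 − 1 = 13; going = 13 × 256 = 3328 mm.
Enclosure = 3328 + 1002 + 906 = 5236 mm.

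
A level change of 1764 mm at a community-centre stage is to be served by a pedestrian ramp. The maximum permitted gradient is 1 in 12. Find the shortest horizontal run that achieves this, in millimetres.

Run = rise × 12 = 1764 × 12 = 21168 mm.

21168 mm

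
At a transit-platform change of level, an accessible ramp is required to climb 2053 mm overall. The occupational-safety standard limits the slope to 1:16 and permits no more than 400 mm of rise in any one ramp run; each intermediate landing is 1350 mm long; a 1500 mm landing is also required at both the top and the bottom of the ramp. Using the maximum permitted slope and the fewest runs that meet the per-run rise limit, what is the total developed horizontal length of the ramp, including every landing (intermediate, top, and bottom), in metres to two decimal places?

⌈2053/400⌉ = 6 ramp runs. That means 5 intermediate landings.
Horizontal run for 2053 mm of rise at 1:16 is 2053 × 16 = 32848 mm.
Intermediate landings: 5 × 1350 = 6750 mm.
Top and bottom landings: 2 × 1500 = 3000 mm.
Total = 32848 + 6750 + 3000 = 42598 mm.
= 42.60 m.

42.60 m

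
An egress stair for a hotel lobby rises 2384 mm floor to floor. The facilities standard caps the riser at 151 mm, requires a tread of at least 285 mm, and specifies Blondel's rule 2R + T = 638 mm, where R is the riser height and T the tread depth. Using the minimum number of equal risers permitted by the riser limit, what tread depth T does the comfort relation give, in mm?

At most 151 each: 2384/151 = 15.79, giving 16 risers.
Riser R = 2384 / 16 = 149 mm, within the 151 mm limit.
T = 638 − 2·149 = 340 mm, which satisfies the 285 mm minimum.

340 mm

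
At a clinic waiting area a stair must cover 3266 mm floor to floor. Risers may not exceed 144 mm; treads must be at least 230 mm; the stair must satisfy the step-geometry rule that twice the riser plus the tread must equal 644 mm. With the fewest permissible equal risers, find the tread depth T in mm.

360 mm

3266 / 144 = 22.68, so 23 risers are needed.
Each riser is 3266/23 = 142 mm (≤ 144 mm).
From 2R + T = 644: T = 644 − 284 = 360 mm.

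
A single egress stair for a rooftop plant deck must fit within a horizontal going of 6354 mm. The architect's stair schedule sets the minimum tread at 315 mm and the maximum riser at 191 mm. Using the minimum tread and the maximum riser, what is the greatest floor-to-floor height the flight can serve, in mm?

4011 mm

6354 / 315 = 20.17, so 20 treads fit.
Risers = treads + 1 = 21.
Maximum height = 21 × 191 = 4011 mm.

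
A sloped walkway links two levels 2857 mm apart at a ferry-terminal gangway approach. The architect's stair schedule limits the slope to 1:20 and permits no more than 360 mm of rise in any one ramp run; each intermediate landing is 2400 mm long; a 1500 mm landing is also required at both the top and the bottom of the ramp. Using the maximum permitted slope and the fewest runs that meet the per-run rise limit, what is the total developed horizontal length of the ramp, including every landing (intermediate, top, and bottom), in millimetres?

76940 mm

2857 / 360 = 7.94, so 8 ramp runs are needed. That means 7 intermediate landings.
Horizontal run for 2857 mm of rise at 1:20 is 2857 × 20 = 57140 mm.
Intermediate landings: 7 × 2400 = 16800 mm.
Top and bottom landings: 2 × 1500 = 3000 mm.
Total = 57140 + 16800 + 3000 = 76940 mm.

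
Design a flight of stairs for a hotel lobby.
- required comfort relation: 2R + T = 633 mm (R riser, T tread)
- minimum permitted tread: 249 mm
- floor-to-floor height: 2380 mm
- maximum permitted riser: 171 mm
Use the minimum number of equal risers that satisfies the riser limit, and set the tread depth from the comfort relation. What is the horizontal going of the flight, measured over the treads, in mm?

At most 171 each: 2380/171 = 13.92, giving 14 risers.
Riser R = 2380 / 14 = 170 mm, within the 171 mm limit.
T = 633 − 2·170 = 293 mm, which satisfies the 249 mm minimum.
14 risers give 13 treads; going = 13 × 293 = 3809 mm.

3809 mm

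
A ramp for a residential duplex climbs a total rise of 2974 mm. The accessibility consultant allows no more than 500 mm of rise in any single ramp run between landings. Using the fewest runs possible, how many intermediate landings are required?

5 intermediate landings

2974 / 500 = 5.95, so 6 ramp runs are needed.
6 runs are separated by 5 intermediate landings.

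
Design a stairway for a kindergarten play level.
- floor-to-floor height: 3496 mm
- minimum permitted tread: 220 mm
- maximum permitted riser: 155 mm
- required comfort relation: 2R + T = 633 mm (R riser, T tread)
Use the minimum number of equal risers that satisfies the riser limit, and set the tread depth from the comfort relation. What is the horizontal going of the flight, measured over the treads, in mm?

7238 mm

3496 / 155 = 22.555 → round up to 23 risers.
R = 3496 ÷ 23 = 152 mm.
T = 633 − 2·152 = 329 mm, which satisfies the 220 mm minimum.
Going = (23 − 1) × 329 = 7238 mm.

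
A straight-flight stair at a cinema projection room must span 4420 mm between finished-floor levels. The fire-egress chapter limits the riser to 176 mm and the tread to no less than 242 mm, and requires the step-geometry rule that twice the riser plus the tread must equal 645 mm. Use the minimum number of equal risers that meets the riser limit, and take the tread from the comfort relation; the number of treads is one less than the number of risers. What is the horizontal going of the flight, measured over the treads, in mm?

7625 mm

At most 176 each: 4420/176 = 25.11, giving 26 risers.
Each riser is 4420/26 = 170 mm (≤ 176 mm).
From 2R + T = 645: T = 645 − 340 = 305 mm.
Treads = 26 − 1 = 25; going = 25 × 305 = 7625 mm.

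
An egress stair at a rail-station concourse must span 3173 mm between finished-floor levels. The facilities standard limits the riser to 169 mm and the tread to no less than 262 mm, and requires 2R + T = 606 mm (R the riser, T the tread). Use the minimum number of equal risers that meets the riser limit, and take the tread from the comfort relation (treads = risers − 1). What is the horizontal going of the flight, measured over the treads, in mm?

4896 mm

3173 / 169 = 18.78, so 19 risers are needed.
Each riser is 3173/19 = 167 mm (≤ 169 mm).
T = 606 − 2·167 = 272 mm, which satisfies the 262 mm minimum.
19 risers give 18 treads; going = 18 × 272 = 4896 mm.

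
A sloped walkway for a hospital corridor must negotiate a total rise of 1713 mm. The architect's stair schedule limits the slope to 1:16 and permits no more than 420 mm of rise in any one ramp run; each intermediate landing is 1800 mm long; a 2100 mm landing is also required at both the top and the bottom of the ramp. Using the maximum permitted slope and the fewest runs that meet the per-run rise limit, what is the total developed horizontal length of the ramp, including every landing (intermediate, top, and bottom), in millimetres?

1713 / 420 = 4.079 → round up to 5 ramp runs. That means 4 intermediate landings.
Horizontal run for 1713 mm of rise at 1:16 is 1713 × 16 = 27408 mm.
4 intermediate landings contribute 4 × 1800 = 7200 mm.
Top and bottom landings: 2 × 2100 = 4200 mm.
Total = 27408 + 7200 + 4200 = 38808 mm.

38808 mm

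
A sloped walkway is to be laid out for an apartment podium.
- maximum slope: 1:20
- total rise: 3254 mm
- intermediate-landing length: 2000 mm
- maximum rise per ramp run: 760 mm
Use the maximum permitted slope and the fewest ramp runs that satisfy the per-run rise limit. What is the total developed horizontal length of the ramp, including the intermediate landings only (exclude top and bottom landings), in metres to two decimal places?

73.08 m

3254 / 760 = 4.282 → round up to 5 ramp runs. That means 4 intermediate landings.
Ramp run (horizontal) at 1:20: 3254 × 20 = 65080 mm.
4 intermediate landings contribute 4 × 2000 = 8000 mm.
Developed length = 65080 + 8000 = 73080 mm.
= 73.08 m.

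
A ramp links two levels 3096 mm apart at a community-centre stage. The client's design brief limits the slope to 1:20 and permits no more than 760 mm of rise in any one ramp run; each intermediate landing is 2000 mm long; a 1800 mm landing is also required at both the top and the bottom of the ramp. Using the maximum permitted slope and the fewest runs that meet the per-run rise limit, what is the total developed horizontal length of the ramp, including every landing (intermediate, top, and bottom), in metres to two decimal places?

73.52 m

⌈3096/760⌉ = 5 ramp runs. That means 4 intermediate landings.
Ramp run (horizontal) at 1:20: 3096 × 20 = 61920 mm.
Intermediate landings: 4 × 2000 = 8000 mm.
Top and bottom landings: 2 × 1800 = 3600 mm.
Total = 61920 + 8000 + 3600 = 73520 mm.
= 73.52 m.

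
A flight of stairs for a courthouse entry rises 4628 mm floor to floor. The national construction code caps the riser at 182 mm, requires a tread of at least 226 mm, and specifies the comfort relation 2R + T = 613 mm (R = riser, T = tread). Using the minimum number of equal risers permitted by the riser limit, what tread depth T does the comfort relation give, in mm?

257 mm

At most 182 each: 4628/182 = 25.43, giving 26 risers.
Each riser is 4628/26 = 178 mm (≤ 182 mm).
From 2R + T = 613: T = 613 − 356 = 257 mm.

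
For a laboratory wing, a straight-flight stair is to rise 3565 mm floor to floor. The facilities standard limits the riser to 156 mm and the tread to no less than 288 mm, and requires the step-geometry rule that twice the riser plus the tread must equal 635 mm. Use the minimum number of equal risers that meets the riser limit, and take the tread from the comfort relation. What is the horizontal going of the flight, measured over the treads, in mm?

At most 156 each: 3565/156 = 22.85, giving 23 risers.
Each riser is 3565/23 = 155 mm (≤ 156 mm).
From 2R + T = 635: T = 635 − 310 = 325 mm.
23 risers give 22 treads; going = 22 × 325 = 7150 mm.

7150 mm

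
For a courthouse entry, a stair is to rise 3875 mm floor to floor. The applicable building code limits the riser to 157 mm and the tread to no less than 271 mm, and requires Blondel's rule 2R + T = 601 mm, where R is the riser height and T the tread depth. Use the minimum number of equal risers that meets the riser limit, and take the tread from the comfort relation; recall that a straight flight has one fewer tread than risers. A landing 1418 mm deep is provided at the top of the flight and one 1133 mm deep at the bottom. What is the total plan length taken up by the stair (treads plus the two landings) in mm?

9535 mm

3875 / 157 = 24.682 → round up to 25 risers.
R = 3875 ÷ 25 = 155 mm.
Tread T = 601 − 2 × 155 = 291 mm (≥ 271 mm).
Treads = 25 − 1 = 24; going = 24 × 291 = 6984 mm.
Enclosure = 6984 + 1418 + 1133 = 9535 mm.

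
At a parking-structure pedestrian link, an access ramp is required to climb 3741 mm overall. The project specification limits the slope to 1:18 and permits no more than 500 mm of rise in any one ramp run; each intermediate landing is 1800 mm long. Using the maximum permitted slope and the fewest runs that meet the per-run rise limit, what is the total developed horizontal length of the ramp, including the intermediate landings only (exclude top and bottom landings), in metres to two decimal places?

79.94 m

3741 / 500 = 7.48, so 8 ramp runs are needed. That means 7 intermediate landings.
Ramp run (horizontal) at 1:18: 3741 × 18 = 67338 mm.
Intermediate landings: 7 × 1800 = 12600 mm.
Total developed length = 67338 + 12600 = 79938 mm.
= 79.94 m.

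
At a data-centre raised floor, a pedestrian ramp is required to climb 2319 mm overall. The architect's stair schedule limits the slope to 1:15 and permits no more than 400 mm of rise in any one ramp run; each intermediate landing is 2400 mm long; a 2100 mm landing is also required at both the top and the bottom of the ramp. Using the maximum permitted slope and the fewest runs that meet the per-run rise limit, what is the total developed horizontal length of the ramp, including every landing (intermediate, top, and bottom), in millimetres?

50985 mm

2319 / 400 = 5.80, so 6 ramp runs are needed. That means 5 intermediate landings.
Ramp run (horizontal) at 1:15: 2319 × 15 = 34785 mm.
5 intermediate landings contribute 5 × 2400 = 12000 mm.
Top and bottom landings: 2 × 2100 = 4200 mm.
Total = 34785 + 12000 + 4200 = 50985 mm.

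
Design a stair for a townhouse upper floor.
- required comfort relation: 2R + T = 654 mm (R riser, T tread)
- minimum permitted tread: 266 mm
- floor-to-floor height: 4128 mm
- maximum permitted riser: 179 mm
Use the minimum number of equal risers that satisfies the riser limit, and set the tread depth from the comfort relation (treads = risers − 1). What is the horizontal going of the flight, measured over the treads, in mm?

7130 mm

4128 / 179 = 23.061 → round up to 24 risers.
Riser R = 4128 / 24 = 172 mm, within the 179 mm limit.
Tread T = 654 − 2 × 172 = 310 mm (≥ 266 mm).
24 risers give 23 treads; going = 23 × 310 = 7130 mm.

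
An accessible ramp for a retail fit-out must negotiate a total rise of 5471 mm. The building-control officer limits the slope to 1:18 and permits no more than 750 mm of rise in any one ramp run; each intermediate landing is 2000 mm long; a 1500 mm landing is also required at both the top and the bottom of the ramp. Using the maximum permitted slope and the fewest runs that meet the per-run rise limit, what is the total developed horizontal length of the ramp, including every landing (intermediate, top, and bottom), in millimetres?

5471 / 750 = 7.29, so 8 ramp runs are needed. That means 7 intermediate landings.
Ramp run (horizontal) at 1:18: 5471 × 18 = 98478 mm.
Intermediate landings: 7 × 2000 = 14000 mm.
Top and bottom landings: 2 × 1500 = 3000 mm.
Total = 98478 + 14000 + 3000 = 115478 mm.

115478 mm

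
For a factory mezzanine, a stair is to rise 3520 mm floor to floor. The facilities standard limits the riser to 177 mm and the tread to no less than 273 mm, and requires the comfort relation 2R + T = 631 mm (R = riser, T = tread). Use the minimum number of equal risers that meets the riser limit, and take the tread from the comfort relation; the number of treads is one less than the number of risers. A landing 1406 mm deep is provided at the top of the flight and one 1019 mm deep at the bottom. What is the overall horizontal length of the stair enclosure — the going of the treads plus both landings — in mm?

7726 mm

3520 / 177 = 19.887 → round up to 20 risers.
Each riser is 3520/20 = 176 mm (≤ 177 mm).
T = 631 − 2·176 = 279 mm, which satisfies the 273 mm minimum.
Treads = 20 − 1 = 19; going = 19 × 279 = 5301 mm.
Enclosure = 5301 + 1406 + 1019 = 7726 mm.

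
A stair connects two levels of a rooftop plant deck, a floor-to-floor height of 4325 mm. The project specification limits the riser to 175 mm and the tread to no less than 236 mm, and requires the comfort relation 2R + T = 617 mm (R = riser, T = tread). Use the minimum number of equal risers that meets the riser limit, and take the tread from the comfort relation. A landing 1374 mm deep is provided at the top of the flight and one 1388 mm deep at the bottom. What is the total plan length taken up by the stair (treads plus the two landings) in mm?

⌈4325/175⌉ = 25 risers.
Each riser is 4325/25 = 173 mm (≤ 175 mm).
T = 617 − 2·173 = 271 mm, which satisfies the 236 mm minimum.
25 risers give 24 treads; going = 24 × 271 = 6504 mm.
Add landings: 6504 + 1374 + 1388 = 9266 mm.

9266 mm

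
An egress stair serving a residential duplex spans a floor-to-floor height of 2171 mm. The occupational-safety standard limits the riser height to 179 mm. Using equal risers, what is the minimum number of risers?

13 risers

At most 179 each: 2171/179 = 12.13, giving 13 risers.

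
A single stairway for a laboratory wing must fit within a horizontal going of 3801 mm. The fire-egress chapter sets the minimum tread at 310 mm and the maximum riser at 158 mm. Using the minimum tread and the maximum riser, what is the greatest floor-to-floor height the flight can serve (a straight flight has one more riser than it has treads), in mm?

2054 mm

3801 / 310 = 12.26, so 12 treads fit.
Risers = treads + 1 = 13.
Maximum height = 13 × 158 = 2054 mm.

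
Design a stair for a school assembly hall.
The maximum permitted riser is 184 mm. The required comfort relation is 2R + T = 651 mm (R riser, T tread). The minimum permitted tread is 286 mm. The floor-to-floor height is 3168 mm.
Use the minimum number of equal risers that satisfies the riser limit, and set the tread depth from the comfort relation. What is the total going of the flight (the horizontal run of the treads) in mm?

5083 mm

At most 184 each: 3168/184 = 17.22, giving 18 risers.
R = 3168 ÷ 18 = 176 mm.
Tread T = 651 − 2 × 176 = 299 mm (≥ 286 mm).
Going = (18 − 1) × 299 = 5083 mm.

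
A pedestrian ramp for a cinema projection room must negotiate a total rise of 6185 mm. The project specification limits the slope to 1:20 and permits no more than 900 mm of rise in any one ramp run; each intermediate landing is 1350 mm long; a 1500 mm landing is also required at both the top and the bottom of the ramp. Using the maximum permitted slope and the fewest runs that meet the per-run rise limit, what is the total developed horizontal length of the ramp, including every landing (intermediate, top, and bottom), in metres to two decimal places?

6185 / 900 = 6.87, so 7 ramp runs are needed. That means 6 intermediate landings.
Horizontal run for 6185 mm of rise at 1:20 is 6185 × 20 = 123700 mm.
6 intermediate landings contribute 6 × 1350 = 8100 mm.
Top and bottom landings: 2 × 1500 = 3000 mm.
Total = 123700 + 8100 + 3000 = 134800 mm.
= 134.80 m.

134.80 m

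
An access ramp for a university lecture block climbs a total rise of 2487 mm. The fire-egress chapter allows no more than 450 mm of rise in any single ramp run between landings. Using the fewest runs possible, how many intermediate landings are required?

5 intermediate landings

2487 / 450 = 5.527 → round up to 6 ramp runs.
6 runs are separated by 5 intermediate landings.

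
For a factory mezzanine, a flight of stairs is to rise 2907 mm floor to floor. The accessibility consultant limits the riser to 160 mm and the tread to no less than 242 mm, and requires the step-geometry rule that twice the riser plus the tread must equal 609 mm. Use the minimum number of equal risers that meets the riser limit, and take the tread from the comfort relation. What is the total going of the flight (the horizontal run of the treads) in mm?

⌈2907/160⌉ = 19 risers.
Riser R = 2907 / 19 = 153 mm, within the 160 mm limit.
From 2R + T = 609: T = 609 − 306 = 303 mm.
Going = (19 − 1) × 303 = 5454 mm.

5454 mm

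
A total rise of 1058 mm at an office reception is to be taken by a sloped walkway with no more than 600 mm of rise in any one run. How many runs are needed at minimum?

At most 600 each: 1058/600 = 1.76, giving 2 ramp runs.

2 runs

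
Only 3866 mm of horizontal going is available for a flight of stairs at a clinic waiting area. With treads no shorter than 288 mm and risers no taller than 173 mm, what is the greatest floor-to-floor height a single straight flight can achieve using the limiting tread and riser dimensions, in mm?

2422 mm

3866 / 288 = 13.42, so 13 treads fit.
Risers = treads + 1 = 14.
Maximum height = 14 × 173 = 2422 mm.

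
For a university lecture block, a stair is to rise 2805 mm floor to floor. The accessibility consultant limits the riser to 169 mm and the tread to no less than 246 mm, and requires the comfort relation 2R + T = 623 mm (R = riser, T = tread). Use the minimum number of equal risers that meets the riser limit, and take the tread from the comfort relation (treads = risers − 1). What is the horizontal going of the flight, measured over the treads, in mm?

4688 mm

2805 / 169 = 16.598 → round up to 17 risers.
Riser R = 2805 / 17 = 165 mm, within the 169 mm limit.
Tread T = 623 − 2 × 165 = 293 mm (≥ 246 mm).
Going = (17 − 1) × 293 = 4688 mm.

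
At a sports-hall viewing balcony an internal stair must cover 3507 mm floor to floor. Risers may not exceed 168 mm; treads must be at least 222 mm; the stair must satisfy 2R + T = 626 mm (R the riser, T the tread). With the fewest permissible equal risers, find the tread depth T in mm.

292 mm

At most 168 each: 3507/168 = 20.88, giving 21 risers.
R = 3507 ÷ 21 = 167 mm.
Tread T = 626 − 2 × 167 = 292 mm (≥ 222 mm).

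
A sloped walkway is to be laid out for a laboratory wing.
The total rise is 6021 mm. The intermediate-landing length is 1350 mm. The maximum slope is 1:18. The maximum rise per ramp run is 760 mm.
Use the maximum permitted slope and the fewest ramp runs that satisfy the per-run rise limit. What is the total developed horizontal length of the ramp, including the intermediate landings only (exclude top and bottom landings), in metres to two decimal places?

6021 / 760 = 7.922 → round up to 8 ramp runs. That means 7 intermediate landings.
Ramp run (horizontal) at 1:18: 6021 × 18 = 108378 mm.
Intermediate landings: 7 × 1350 = 9450 mm.
Total developed length = 108378 + 9450 = 117828 mm.
= 117.83 m.

117.83 m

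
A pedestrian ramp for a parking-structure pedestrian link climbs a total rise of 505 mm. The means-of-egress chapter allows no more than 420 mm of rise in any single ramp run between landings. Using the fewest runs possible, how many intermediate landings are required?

⌈505/420⌉ = 2 ramp runs.
2 runs are separated by 1 intermediate landings.

1 intermediate landings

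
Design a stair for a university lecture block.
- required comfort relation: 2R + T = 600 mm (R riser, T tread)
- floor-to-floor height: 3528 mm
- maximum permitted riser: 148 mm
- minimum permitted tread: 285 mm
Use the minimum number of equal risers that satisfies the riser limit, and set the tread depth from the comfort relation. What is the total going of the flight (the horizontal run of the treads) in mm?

At most 148 each: 3528/148 = 23.84, giving 24 risers.
Riser R = 3528 / 24 = 147 mm, within the 148 mm limit.
From 2R + T = 600: T = 600 − 294 = 306 mm.
Treads = 24 − 1 = 23; going = 23 × 306 = 7038 mm.

7038 mm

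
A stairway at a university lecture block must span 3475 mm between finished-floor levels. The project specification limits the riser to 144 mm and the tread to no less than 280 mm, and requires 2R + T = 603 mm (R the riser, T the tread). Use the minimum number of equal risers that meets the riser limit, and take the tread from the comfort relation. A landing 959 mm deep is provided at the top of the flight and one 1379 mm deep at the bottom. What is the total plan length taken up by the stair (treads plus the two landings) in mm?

10138 mm

3475 / 144 = 24.13, so 25 risers are needed.
Each riser is 3475/25 = 139 mm (≤ 144 mm).
T = 603 − 2·139 = 325 mm, which satisfies the 280 mm minimum.
Treads = 25 − 1 = 24; going = 24 × 325 = 7800 mm.
Enclosure = 7800 + 959 + 1379 = 10138 mm.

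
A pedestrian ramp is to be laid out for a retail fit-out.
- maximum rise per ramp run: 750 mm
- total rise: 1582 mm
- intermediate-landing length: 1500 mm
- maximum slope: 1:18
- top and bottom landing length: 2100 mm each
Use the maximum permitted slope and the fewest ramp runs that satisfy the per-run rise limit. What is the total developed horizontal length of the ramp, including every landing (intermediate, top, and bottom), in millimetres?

At most 750 each: 1582/750 = 2.11, giving 3 ramp runs. That means 2 intermediate landings.
Horizontal run for 1582 mm of rise at 1:18 is 1582 × 18 = 28476 mm.
2 intermediate landings contribute 2 × 1500 = 3000 mm.
Top and bottom landings: 2 × 2100 = 4200 mm.
Total = 28476 + 3000 + 4200 = 35676 mm.

35676 mm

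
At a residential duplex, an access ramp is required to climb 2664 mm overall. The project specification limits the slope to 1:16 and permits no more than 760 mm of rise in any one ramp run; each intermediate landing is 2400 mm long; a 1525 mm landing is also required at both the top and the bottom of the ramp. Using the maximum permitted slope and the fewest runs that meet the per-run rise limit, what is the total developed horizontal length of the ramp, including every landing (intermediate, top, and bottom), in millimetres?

52874 mm

2664 / 760 = 3.51, so 4 ramp runs are needed. That means 3 intermediate landings.
Ramp run (horizontal) at 1:16: 2664 × 16 = 42624 mm.
Intermediate landings: 3 × 2400 = 7200 mm.
Top and bottom landings: 2 × 1525 = 3050 mm.
Total = 42624 + 7200 + 3050 = 52874 mm.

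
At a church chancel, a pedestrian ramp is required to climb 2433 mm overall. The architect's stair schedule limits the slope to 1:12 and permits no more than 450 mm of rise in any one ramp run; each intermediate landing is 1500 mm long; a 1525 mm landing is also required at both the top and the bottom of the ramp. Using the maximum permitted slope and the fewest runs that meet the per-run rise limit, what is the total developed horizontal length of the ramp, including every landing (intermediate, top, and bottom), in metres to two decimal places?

At most 450 each: 2433/450 = 5.41, giving 6 ramp runs. That means 5 intermediate landings.
Ramp run (horizontal) at 1:12: 2433 × 12 = 29196 mm.
Intermediate landings: 5 × 1500 = 7500 mm.
Top and bottom landings: 2 × 1525 = 3050 mm.
Total = 29196 + 7500 + 3050 = 39746 mm.
= 39.75 m.

39.75 m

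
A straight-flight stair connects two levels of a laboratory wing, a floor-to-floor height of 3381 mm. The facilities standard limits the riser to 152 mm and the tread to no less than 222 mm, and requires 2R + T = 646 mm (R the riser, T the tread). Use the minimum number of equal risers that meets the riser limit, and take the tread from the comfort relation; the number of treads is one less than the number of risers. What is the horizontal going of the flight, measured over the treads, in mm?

At most 152 each: 3381/152 = 22.24, giving 23 risers.
Riser R = 3381 / 23 = 147 mm, within the 152 mm limit.
Tread T = 646 − 2 × 147 = 352 mm (≥ 222 mm).
Treads = 23 − 1 = 22; going = 22 × 352 = 7744 mm.

7744 mm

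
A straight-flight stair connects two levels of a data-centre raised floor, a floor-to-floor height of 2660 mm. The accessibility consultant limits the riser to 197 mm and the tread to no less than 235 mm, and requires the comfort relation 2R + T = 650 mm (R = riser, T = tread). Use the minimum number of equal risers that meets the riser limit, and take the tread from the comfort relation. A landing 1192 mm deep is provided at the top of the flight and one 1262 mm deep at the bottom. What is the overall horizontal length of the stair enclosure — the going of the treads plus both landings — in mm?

5964 mm

At most 197 each: 2660/197 = 13.50, giving 14 risers.
Riser R = 2660 / 14 = 190 mm, within the 197 mm limit.
From 2R + T = 650: T = 650 − 380 = 270 mm.
14 risers give 13 treads; going = 13 × 270 = 3510 mm.
Add landings: 3510 + 1192 + 1262 = 5964 mm.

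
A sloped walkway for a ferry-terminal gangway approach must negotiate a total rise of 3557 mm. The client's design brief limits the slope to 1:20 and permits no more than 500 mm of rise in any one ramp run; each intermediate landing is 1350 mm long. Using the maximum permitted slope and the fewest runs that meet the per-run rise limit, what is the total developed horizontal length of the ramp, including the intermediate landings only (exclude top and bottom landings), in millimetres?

At most 500 each: 3557/500 = 7.11, giving 8 ramp runs. That means 7 intermediate landings.
Ramp run (horizontal) at 1:20: 3557 × 20 = 71140 mm.
Intermediate landings: 7 × 1350 = 9450 mm.
Developed length = 71140 + 9450 = 80590 mm.

80590 mm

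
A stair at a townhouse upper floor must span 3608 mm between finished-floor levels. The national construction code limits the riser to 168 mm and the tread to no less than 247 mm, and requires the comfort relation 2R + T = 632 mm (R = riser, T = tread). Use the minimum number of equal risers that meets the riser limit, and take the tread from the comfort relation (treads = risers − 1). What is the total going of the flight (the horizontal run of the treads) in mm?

6384 mm

3608 / 168 = 21.48, so 22 risers are needed.
Riser R = 3608 / 22 = 164 mm, within the 168 mm limit.
Tread T = 632 − 2 × 164 = 304 mm (≥ 247 mm).
Treads = 22 − 1 = 21; going = 21 × 304 = 6384 mm.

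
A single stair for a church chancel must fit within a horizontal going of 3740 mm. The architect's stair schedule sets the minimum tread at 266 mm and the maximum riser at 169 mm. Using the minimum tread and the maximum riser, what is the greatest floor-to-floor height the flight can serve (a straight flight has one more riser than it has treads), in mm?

2535 mm

3740 / 266 = 14.06, so 14 treads fit.
Risers = treads + 1 = 15.
Maximum height = 15 × 169 = 2535 mm.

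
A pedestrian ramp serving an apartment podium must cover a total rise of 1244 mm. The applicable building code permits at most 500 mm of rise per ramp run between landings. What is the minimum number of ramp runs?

3 runs

1244 / 500 = 2.488 → round up to 3 ramp runs.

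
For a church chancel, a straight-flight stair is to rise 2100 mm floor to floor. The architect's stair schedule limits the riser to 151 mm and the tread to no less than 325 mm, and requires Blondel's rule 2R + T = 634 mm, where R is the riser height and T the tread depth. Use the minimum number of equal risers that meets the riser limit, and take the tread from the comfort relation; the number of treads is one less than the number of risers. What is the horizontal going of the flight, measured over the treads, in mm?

At most 151 each: 2100/151 = 13.91, giving 14 risers.
Riser R = 2100 / 14 = 150 mm, within the 151 mm limit.
T = 634 − 2·150 = 334 mm, which satisfies the 325 mm minimum.
Going = (14 − 1) × 334 = 4342 mm.

4342 mm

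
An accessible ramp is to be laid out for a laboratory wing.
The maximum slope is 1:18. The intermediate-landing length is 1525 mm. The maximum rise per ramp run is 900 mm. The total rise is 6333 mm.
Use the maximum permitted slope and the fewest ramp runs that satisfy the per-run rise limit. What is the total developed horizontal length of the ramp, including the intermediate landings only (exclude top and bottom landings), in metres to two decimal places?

At most 900 each: 6333/900 = 7.04, giving 8 ramp runs. That means 7 intermediate landings.
Ramp run (horizontal) at 1:18: 6333 × 18 = 113994 mm.
Intermediate landings: 7 × 1525 = 10675 mm.
Total developed length = 113994 + 10675 = 124669 mm.
= 124.67 m.

124.67 m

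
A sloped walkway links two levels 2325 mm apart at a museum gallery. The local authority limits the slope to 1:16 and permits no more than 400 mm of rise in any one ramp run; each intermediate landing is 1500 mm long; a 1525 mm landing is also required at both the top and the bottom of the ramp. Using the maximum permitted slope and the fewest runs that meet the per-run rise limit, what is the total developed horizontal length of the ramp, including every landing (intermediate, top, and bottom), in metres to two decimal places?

47.75 m

2325 / 400 = 5.81, so 6 ramp runs are needed. That means 5 intermediate landings.
Horizontal run for 2325 mm of rise at 1:16 is 2325 × 16 = 37200 mm.
Intermediate landings: 5 × 1500 = 7500 mm.
Top and bottom landings: 2 × 1525 = 3050 mm.
Total = 37200 + 7500 + 3050 = 47750 mm.
= 47.75 m.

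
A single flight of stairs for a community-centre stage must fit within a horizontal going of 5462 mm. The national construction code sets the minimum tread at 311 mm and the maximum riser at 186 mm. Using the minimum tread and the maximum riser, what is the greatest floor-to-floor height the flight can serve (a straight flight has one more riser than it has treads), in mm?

3348 mm

Treads that fit: ⌊5462 / 311⌋ = 17.
Risers = treads + 1 = 18.
Maximum height = 18 × 186 = 3348 mm.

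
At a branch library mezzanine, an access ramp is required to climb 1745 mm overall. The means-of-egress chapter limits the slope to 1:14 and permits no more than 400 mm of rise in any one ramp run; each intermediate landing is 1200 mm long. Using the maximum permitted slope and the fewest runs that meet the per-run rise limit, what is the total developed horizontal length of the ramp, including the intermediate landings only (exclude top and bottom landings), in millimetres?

29230 mm

1745 / 400 = 4.36, so 5 ramp runs are needed. That means 4 intermediate landings.
Horizontal run for 1745 mm of rise at 1:14 is 1745 × 14 = 24430 mm.
4 intermediate landings contribute 4 × 1200 = 4800 mm.
Developed length = 24430 + 4800 = 29230 mm.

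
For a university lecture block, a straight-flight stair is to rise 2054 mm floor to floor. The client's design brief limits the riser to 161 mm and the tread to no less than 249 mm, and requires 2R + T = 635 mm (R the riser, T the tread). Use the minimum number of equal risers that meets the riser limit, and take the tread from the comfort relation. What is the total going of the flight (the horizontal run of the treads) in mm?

⌈2054/161⌉ = 13 risers.
Riser R = 2054 / 13 = 158 mm, within the 161 mm limit.
T = 635 − 2·158 = 319 mm, which satisfies the 249 mm minimum.
Treads = 13 − 1 = 12; going = 12 × 319 = 3828 mm.

3828 mm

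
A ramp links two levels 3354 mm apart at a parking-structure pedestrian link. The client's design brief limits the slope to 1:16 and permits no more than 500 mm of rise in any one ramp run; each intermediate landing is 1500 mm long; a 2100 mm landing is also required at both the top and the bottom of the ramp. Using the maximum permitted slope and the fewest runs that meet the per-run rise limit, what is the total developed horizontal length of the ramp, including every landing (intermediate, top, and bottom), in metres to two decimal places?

3354 / 500 = 6.71, so 7 ramp runs are needed. That means 6 intermediate landings.
Horizontal run for 3354 mm of rise at 1:16 is 3354 × 16 = 53664 mm.
Intermediate landings: 6 × 1500 = 9000 mm.
Top and bottom landings: 2 × 2100 = 4200 mm.
Total = 53664 + 9000 + 4200 = 66864 mm.
= 66.86 m.

66.86 m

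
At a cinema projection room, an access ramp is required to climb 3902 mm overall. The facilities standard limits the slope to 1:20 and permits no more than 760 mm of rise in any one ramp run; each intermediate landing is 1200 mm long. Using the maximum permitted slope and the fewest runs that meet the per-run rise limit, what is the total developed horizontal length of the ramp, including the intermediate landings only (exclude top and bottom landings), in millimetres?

3902 / 760 = 5.13, so 6 ramp runs are needed. That means 5 intermediate landings.
Horizontal run for 3902 mm of rise at 1:20 is 3902 × 20 = 78040 mm.
5 intermediate landings contribute 5 × 1200 = 6000 mm.
Developed length = 78040 + 6000 = 84040 mm.

84040 mm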